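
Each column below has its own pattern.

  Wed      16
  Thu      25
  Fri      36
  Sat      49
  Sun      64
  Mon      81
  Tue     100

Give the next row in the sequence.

Wed  121

Day goes Wed, Thu, Fri, Sat, Sun, Mon, Tue → Wed (runs through the weekdays Mon→Sun).
Second component: 16, 25, 36, 49, 64, 81, 100 → 121 (perfect squares: 4², 5², 6², …).
Combining the parts gives Wed  121.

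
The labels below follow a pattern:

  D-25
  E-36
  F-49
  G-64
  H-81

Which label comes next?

For the letter, letters move forward 1 place in the alphabet: D, E, F, G, H → I.
Second component: perfect squares: 5², 6², 7², …, so 25, 36, 49, 64, 81 → 100.
Combining the parts gives I-100.

I-100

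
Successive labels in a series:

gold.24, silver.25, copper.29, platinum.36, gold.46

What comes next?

silver.59

Metal goes gold, silver, copper, platinum, gold → silver (repeats gold → silver → copper → platinum).
Second component: differences are 1, 4, 7, … (increasing by 3 each time); 24, 25, 29, 36, 46 → 59.
Putting it together: silver.59.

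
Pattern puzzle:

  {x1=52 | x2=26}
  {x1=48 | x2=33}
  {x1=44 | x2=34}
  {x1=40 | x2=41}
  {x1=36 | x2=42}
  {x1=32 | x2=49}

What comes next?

{x1=28 | x2=50}

X1: −4 each step; 52, 48, 44, 40, 36, 32 → 28.
X2 goes 26, 33, 34, 41, 42, 49 → 50 (alternating steps +7, +1, +7, +1, …).
Combining the parts gives {x1=28 | x2=50}.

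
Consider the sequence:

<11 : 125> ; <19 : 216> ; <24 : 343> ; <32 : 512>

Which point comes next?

First coordinate: 11, 19, 24, 32 → 37 (alternating steps +8, +5, +8, +5, …).
For the second coordinate, perfect cubes: 5³, 6³, 7³, …: 125, 216, 343, 512 → 729.
Putting it together: <37 : 729>.

<37 : 729>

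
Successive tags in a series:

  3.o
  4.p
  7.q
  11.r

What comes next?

First component — each term is the sum of the two before it: 3, 4, 7, 11 → 18.
Letter — letters move forward 1 place in the alphabet: o, p, q, r → s.
Combining the parts gives 18.s.

18.s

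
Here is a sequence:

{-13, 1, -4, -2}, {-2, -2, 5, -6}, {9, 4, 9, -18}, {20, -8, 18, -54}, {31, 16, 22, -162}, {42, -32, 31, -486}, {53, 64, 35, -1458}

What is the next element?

First component: +11 each step; -13, -2, 9, 20, 31, 42, 53 → 64.
For the second component, ×(-2) each step: 1, -2, 4, -8, 16, -32, 64 → -128.
Third component: -4, 5, 9, 18, 22, 31, 35 → 44 (alternating steps +9, +4, +9, +4, …).
Fourth component goes -2, -6, -18, -54, -162, -486, -1458 → -4374 (×3 each step).
So the next element is {64, -128, 44, -4374}.

{64, -128, 44, -4374}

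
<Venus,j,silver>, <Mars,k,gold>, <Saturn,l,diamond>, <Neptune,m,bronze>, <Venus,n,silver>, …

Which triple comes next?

<Mars,o,gold>

For the planet, repeats Venus → Mars → Saturn → Neptune: Venus, Mars, Saturn, Neptune, Venus → Mars.
Letter: j, k, l, m, n → o (letters move forward 1 place in the alphabet).
For the rank, repeats silver → gold → diamond → bronze: silver, gold, diamond, bronze, silver → gold.
Putting it together: <Mars,o,gold>.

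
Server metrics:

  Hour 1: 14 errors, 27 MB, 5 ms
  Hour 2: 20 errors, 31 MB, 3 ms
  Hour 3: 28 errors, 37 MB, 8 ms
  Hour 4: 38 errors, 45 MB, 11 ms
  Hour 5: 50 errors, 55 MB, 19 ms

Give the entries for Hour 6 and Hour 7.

64 errors, 67 MB, 30 ms; 80 errors, 81 MB, 49 ms

Errors — differences are 6, 8, 10, … (increasing by 2 each time): 14, 20, 28, 38, 50 → 64 → 80.
MB — differences are 4, 6, 8, … (increasing by 2 each time): 27, 31, 37, 45, 55 → 67 → 81.
Ms goes 5, 3, 8, 11, 19 → 30 → 49 (each term is the sum of the two before it).
Putting the parts together: 64 errors, 67 MB, 30 ms and then 80 errors, 81 MB, 49 ms.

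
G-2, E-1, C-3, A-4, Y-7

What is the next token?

W-11

Letter: G, E, C, A, Y → W (letters move back 2 places in the alphabet, wrapping A→Z).
Second component — each term is the sum of the two before it: 2, 1, 3, 4, 7 → 11.
So the next token is W-11.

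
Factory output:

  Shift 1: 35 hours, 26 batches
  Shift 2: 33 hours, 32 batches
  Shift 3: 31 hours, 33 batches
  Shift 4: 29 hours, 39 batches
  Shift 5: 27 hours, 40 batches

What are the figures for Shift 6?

Hours: −2 each step, so 35, 33, 31, 29, 27 → 25.
Batches: 26, 32, 33, 39, 40 → 46 (alternating steps +6, +1, +6, +1, …).
Putting it together: 25 hours, 46 batches.

25 hours, 46 batches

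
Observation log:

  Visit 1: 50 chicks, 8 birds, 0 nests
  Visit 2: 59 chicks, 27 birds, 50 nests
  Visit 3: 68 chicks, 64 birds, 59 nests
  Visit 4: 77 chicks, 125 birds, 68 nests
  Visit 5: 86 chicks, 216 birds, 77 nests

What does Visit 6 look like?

95 chicks, 343 birds, 86 nests

Chicks: 50, 59, 68, 77, 86 → 95 (+9 each step).
For the birds, perfect cubes: 2³, 3³, 4³, …: 8, 27, 64, 125, 216 → 343.
For the nests, always the previous value of the chicks: 0, 50, 59, 68, 77 → 86.
So the next line is 95 chicks, 343 birds, 86 nests.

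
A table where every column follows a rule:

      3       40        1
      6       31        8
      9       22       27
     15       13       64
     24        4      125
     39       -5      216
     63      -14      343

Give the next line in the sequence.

First component goes 3, 6, 9, 15, 24, 39, 63 → 102 (each term is the sum of the two before it).
Second component goes 40, 31, 22, 13, 4, -5, -14 → -23 (−9 each step).
Third component: perfect cubes: 1³, 2³, 3³, …, so 1, 8, 27, 64, 125, 216, 343 → 512.
So the next line is 102  -23  512.

102  -23  512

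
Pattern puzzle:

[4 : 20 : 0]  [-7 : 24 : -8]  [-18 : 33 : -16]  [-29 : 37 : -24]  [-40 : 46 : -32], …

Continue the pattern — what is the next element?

First entry: 4, -7, -18, -29, -40 → -51 (−11 each step).
For the second entry, alternating steps +4, +9, +4, +9, …: 20, 24, 33, 37, 46 → 50.
Third entry: 0, -8, -16, -24, -32 → -40 (−8 each step).
Putting it together: [-51 : 50 : -40].

[-51 : 50 : -40]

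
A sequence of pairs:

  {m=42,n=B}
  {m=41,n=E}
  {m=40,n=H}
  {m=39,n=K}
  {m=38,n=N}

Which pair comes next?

{m=37,n=Q}

M goes 42, 41, 40, 39, 38 → 37 (−1 each step).
N: letters move forward 3 places in the alphabet, so B, E, H, K, N → Q.
Combining the parts gives {m=37,n=Q}.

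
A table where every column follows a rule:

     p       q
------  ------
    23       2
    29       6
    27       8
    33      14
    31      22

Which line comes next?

For the column p, alternating steps +6, −2, +6, −2, …: 23, 29, 27, 33, 31 → 37.
Column q — each term is the sum of the two before it: 2, 6, 8, 14, 22 → 36.
So the next line is 37  36.

37  36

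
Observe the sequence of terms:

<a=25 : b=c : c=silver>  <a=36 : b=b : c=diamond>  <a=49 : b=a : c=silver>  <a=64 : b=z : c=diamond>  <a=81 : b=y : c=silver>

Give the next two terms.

<a=100 : b=x : c=diamond>, <a=121 : b=w : c=silver>

A — perfect squares: 5², 6², 7², …: 25, 36, 49, 64, 81 → 100 → 121.
B: c, b, a, z, y → x → w (letters move back 1 place in the alphabet, wrapping A→Z).
C: alternates silver ↔ diamond, so silver, diamond, silver, diamond, silver → diamond → silver.
So the next two terms are <a=100 : b=x : c=diamond> and <a=121 : b=w : c=silver>.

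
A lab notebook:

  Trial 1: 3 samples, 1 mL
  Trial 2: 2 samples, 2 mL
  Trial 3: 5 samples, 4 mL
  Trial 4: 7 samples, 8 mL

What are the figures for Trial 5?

Samples: each term is the sum of the two before it; 3, 2, 5, 7 → 12.
ML goes 1, 2, 4, 8 → 16 (×2 each step).
So the next record is 12 samples, 16 mL.

12 samples, 16 mL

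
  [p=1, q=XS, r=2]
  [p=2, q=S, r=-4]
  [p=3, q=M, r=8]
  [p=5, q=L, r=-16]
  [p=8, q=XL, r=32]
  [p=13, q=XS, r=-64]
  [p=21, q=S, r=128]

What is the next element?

P: each term is the sum of the two before it; 1, 2, 3, 5, 8, 13, 21 → 34.
Q: repeats XS → S → M → L → XL; XS, S, M, L, XL, XS, S → M.
R: ×(-2) each step; 2, -4, 8, -16, 32, -64, 128 → -256.
Combining the parts gives [p=34, q=M, r=-256].

[p=34, q=M, r=-256]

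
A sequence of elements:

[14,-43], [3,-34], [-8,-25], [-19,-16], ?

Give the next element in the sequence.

[-30,-7]

First component — −11 each step: 14, 3, -8, -19 → -30.
For the second component, +9 each step: -43, -34, -25, -16 → -7.
Combining the parts gives [-30,-7].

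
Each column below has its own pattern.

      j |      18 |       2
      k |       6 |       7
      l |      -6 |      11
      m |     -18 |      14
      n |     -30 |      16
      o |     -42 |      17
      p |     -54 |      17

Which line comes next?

Letter: letters move forward 1 place in the alphabet, so j, k, l, m, n, o, p → q.
Second component — −12 each step: 18, 6, -6, -18, -30, -42, -54 → -66.
For the third component, differences are 5, 4, 3, … (decreasing by 1 each time): 2, 7, 11, 14, 16, 17, 17 → 16.
Putting it together: q  -66  16.

q  -66  16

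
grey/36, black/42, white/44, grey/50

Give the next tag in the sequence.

black/52

For the shade, repeats grey → black → white: grey, black, white, grey → black.
Second component goes 36, 42, 44, 50 → 52 (alternating steps +6, +2, +6, +2, …).
Combining the parts gives black/52.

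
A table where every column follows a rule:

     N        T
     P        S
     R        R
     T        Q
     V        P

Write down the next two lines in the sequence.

For the first letter, letters move forward 2 places in the alphabet: N, P, R, T, V → X → Z.
Second letter goes T, S, R, Q, P → O → N (letters move back 1 place in the alphabet).
Putting the parts together: X  O and then Z  N.

X  O; Z  N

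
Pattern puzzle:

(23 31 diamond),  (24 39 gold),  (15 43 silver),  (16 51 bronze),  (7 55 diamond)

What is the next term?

First coordinate: alternating steps +1, −9, +1, −9, …, so 23, 24, 15, 16, 7 → 8.
For the second coordinate, alternating steps +8, +4, +8, +4, …: 31, 39, 43, 51, 55 → 63.
For the rank, repeats diamond → gold → silver → bronze: diamond, gold, silver, bronze, diamond → gold.
Putting it together: (8 63 gold).

(8 63 gold)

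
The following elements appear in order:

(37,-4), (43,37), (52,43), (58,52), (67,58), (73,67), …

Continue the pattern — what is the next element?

(82,73)

First coordinate: alternating steps +6, +9, +6, +9, …; 37, 43, 52, 58, 67, 73 → 82.
Second coordinate goes -4, 37, 43, 52, 58, 67 → 73 (always the previous value of the first coordinate).
So the next element is (82,73).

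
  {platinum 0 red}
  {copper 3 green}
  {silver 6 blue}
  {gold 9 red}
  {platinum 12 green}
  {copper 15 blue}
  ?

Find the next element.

Metal — repeats platinum → copper → silver → gold: platinum, copper, silver, gold, platinum, copper → silver.
Second entry: +3 each step, so 0, 3, 6, 9, 12, 15 → 18.
For the colour, repeats red → green → blue: red, green, blue, red, green, blue → red.
So the next element is {silver 18 red}.

{silver 18 red}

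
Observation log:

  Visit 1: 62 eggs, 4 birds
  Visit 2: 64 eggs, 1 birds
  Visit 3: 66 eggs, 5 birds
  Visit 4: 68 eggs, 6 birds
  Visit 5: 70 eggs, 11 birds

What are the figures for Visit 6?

72 eggs, 17 birds

Eggs: +2 each step; 62, 64, 66, 68, 70 → 72.
Birds: each term is the sum of the two before it, so 4, 1, 5, 6, 11 → 17.
Combining the parts gives 72 eggs, 17 birds.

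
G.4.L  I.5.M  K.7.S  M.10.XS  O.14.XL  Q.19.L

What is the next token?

Letter — letters move forward 2 places in the alphabet: G, I, K, M, O, Q → S.
Second component: 4, 5, 7, 10, 14, 19 → 25 (differences are 1, 2, 3, … (increasing by 1 each time)).
Size: repeats L → M → S → XS → XL; L, M, S, XS, XL, L → M.
Combining the parts gives S.25.M.

S.25.M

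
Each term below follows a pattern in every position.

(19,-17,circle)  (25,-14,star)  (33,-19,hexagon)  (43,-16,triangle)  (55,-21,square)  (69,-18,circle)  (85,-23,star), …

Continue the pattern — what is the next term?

(103,-20,hexagon)

First entry: 19, 25, 33, 43, 55, 69, 85 → 103 (differences are 6, 8, 10, … (increasing by 2 each time)).
Second entry: -17, -14, -19, -16, -21, -18, -23 → -20 (alternating steps +3, −5, +3, −5, …).
Shape: circle, star, hexagon, triangle, square, circle, star → hexagon (repeats circle → star → hexagon → triangle → square).
Combining the parts gives (103,-20,hexagon).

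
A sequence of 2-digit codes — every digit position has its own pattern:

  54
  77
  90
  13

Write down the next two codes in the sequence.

36, 59

First digit: +2 each step, mod 10, so 5, 7, 9, 1 → 3 → 5.
For the second digit, +3 each step, mod 10: 4, 7, 0, 3 → 6 → 9.
So the next two codes are 36 and 59.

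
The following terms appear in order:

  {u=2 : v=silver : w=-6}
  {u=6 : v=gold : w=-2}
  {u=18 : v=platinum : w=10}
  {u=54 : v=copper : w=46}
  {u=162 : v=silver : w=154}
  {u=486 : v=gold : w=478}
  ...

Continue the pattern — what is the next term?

{u=1458 : v=platinum : w=1450}

U — ×3 each step: 2, 6, 18, 54, 162, 486 → 1458.
V: repeats silver → gold → platinum → copper, so silver, gold, platinum, copper, silver, gold → platinum.
W: always 8 less than the u, so -6, -2, 10, 46, 154, 478 → 1450.
So the next term is {u=1458 : v=platinum : w=1450}.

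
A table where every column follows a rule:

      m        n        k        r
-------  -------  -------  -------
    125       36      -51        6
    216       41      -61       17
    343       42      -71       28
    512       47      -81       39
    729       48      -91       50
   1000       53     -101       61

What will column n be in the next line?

Column n goes 36, 41, 42, 47, 48, 53 → 54 (alternating steps +5, +1, +5, +1, …).

54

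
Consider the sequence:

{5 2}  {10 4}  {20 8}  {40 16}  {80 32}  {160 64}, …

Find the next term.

For the first entry, ×2 each step: 5, 10, 20, 40, 80, 160 → 320.
Second entry — ×2 each step: 2, 4, 8, 16, 32, 64 → 128.
Putting it together: {320 128}.

{320 128}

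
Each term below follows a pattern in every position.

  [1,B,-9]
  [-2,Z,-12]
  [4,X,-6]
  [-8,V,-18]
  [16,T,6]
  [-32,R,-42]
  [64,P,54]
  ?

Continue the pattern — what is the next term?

[-128,N,-138]

For the first value, ×(-2) each step: 1, -2, 4, -8, 16, -32, 64 → -128.
Letter: letters move back 2 places in the alphabet, wrapping A→Z; B, Z, X, V, T, R, P → N.
Third value: -9, -12, -6, -18, 6, -42, 54 → -138 (always 10 less than the first value).
Combining the parts gives [-128,N,-138].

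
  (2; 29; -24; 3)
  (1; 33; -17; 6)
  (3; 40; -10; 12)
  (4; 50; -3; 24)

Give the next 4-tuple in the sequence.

First entry: 2, 1, 3, 4 → 7 (each term is the sum of the two before it).
Second entry — differences are 4, 7, 10, … (increasing by 3 each time): 29, 33, 40, 50 → 63.
Third entry: -24, -17, -10, -3 → 4 (+7 each step).
For the fourth entry, ×2 each step: 3, 6, 12, 24 → 48.
So the next 4-tuple is (7; 63; 4; 48).

(7; 63; 4; 48)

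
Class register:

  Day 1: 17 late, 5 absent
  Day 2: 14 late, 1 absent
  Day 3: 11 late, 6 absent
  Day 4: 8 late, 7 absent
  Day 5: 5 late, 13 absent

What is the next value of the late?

2

Late: 17, 14, 11, 8, 5 → 2 (−3 each step).
Absent — each term is the sum of the two before it: 5, 1, 6, 7, 13 → 20.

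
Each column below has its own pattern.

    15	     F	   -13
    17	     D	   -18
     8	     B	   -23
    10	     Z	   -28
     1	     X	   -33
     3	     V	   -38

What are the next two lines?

-6  T  -43; -4  R  -48

For the first component, alternating steps +2, −9, +2, −9, …: 15, 17, 8, 10, 1, 3 → -6 → -4.
Letter: letters move back 2 places in the alphabet, wrapping A→Z; F, D, B, Z, X, V → T → R.
Third component: −5 each step; -13, -18, -23, -28, -33, -38 → -43 → -48.
Putting the parts together: -6  T  -43 and then -4  R  -48.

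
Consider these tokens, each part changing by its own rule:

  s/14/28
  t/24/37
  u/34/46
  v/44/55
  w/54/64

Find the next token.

Letter: letters move forward 1 place in the alphabet; s, t, u, v, w → x.
Second component: 14, 24, 34, 44, 54 → 64 (+10 each step).
Third component: +9 each step, so 28, 37, 46, 55, 64 → 73.
Combining the parts gives x/64/73.

x/64/73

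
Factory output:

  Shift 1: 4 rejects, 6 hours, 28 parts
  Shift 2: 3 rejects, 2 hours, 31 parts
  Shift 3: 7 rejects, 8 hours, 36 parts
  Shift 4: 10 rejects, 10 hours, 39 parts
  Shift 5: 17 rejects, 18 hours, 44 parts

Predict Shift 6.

Rejects — each term is the sum of the two before it: 4, 3, 7, 10, 17 → 27.
Hours: each term is the sum of the two before it; 6, 2, 8, 10, 18 → 28.
For the parts, alternating steps +3, +5, +3, +5, …: 28, 31, 36, 39, 44 → 47.
So the next row is 27 rejects, 28 hours, 47 parts.

27 rejects, 28 hours, 47 parts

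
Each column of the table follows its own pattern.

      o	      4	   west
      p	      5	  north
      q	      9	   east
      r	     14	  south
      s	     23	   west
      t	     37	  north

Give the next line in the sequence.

u  60  east

Letter: letters move forward 1 place in the alphabet; o, p, q, r, s, t → u.
Second component goes 4, 5, 9, 14, 23, 37 → 60 (each term is the sum of the two before it).
Direction goes west, north, east, south, west, north → east (repeats west → north → east → south).
Putting it together: u  60  east.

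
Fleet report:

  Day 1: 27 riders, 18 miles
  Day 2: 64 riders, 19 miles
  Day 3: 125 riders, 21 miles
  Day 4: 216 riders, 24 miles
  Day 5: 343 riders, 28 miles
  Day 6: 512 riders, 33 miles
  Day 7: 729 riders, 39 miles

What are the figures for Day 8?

Riders: perfect cubes: 3³, 4³, 5³, …; 27, 64, 125, 216, 343, 512, 729 → 1000.
Miles: differences are 1, 2, 3, … (increasing by 1 each time); 18, 19, 21, 24, 28, 33, 39 → 46.
So the next row is 1000 riders, 46 miles.

1000 riders, 46 miles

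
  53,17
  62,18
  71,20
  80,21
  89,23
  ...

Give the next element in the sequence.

98,24

First value: +9 each step, so 53, 62, 71, 80, 89 → 98.
For the second value, alternating steps +1, +2, +1, +2, …: 17, 18, 20, 21, 23 → 24.
So the next element is 98,24.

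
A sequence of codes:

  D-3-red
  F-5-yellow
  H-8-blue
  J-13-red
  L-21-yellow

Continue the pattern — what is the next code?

Letter: D, F, H, J, L → N (letters move forward 2 places in the alphabet).
Second component: each term is the sum of the two before it; 3, 5, 8, 13, 21 → 34.
Colour: repeats red → yellow → blue; red, yellow, blue, red, yellow → blue.
Putting it together: N-34-blue.

N-34-blue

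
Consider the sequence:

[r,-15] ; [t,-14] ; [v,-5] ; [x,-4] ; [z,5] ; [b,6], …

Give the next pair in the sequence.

For the letter, letters move forward 2 places in the alphabet, wrapping Z→A: r, t, v, x, z, b → d.
Second slot goes -15, -14, -5, -4, 5, 6 → 15 (alternating steps +1, +9, +1, +9, …).
Combining the parts gives [d,15].

[d,15]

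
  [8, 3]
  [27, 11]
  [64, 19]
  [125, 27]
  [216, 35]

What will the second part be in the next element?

Second part: +8 each step; 3, 11, 19, 27, 35 → 43.

43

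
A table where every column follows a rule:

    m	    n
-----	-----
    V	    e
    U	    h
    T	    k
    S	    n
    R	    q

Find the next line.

Q  t

Column m: V, U, T, S, R → Q (letters move back 1 place in the alphabet).
Column n goes e, h, k, n, q → t (letters move forward 3 places in the alphabet).
Putting it together: Q  t.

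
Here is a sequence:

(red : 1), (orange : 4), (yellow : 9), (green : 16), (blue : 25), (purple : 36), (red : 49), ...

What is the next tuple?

Colour — repeats red → orange → yellow → green → blue → purple: red, orange, yellow, green, blue, purple, red → orange.
Second entry: perfect squares: 1², 2², 3², …, so 1, 4, 9, 16, 25, 36, 49 → 64.
So the next tuple is (orange : 64).

(orange : 64)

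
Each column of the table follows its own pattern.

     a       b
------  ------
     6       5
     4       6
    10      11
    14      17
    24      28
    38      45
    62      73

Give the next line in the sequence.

Column a goes 6, 4, 10, 14, 24, 38, 62 → 100 (each term is the sum of the two before it).
Column b — each term is the sum of the two before it: 5, 6, 11, 17, 28, 45, 73 → 118.
So the next line is 100  118.

100  118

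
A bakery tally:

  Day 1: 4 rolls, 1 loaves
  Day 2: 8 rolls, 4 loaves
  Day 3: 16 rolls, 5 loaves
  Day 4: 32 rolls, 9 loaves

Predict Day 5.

For the rolls, ×2 each step: 4, 8, 16, 32 → 64.
For the loaves, each term is the sum of the two before it: 1, 4, 5, 9 → 14.
Combining the parts gives 64 rolls, 14 loaves.

64 rolls, 14 loaves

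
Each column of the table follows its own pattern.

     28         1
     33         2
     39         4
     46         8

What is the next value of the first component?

First component goes 28, 33, 39, 46 → 54 (differences are 5, 6, 7, … (increasing by 1 each time)).
For the second component, ×2 each step: 1, 2, 4, 8 → 16.

54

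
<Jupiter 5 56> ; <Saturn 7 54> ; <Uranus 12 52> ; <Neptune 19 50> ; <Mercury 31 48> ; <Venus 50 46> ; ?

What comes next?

Planet: Jupiter, Saturn, Uranus, Neptune, Mercury, Venus → Earth (runs through the planets Mercury→Neptune).
Second part: each term is the sum of the two before it; 5, 7, 12, 19, 31, 50 → 81.
Third part: 56, 54, 52, 50, 48, 46 → 44 (−2 each step).
Putting it together: <Earth 81 44>.

<Earth 81 44>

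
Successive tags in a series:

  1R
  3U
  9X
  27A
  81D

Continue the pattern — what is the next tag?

243G

First component goes 1, 3, 9, 27, 81 → 243 (×3 each step).
Letter: R, U, X, A, D → G (letters move forward 3 places in the alphabet, wrapping Z→A).
Putting it together: 243G.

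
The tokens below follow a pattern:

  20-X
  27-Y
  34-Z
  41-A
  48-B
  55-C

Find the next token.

62-D

For the first component, +7 each step: 20, 27, 34, 41, 48, 55 → 62.
Letter: letters move forward 1 place in the alphabet, wrapping Z→A, so X, Y, Z, A, B, C → D.
Combining the parts gives 62-D.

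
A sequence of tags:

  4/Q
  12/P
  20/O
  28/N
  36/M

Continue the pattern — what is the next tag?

44/L

First component: 4, 12, 20, 28, 36 → 44 (+8 each step).
Letter: letters move back 1 place in the alphabet, so Q, P, O, N, M → L.
Combining the parts gives 44/L.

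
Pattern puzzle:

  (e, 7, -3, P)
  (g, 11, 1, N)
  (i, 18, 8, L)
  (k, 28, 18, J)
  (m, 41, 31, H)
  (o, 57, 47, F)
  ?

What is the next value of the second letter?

First letter: letters move forward 2 places in the alphabet, so e, g, i, k, m, o → q.
Second value goes 7, 11, 18, 28, 41, 57 → 76 (differences are 4, 7, 10, … (increasing by 3 each time)).
Third value: -3, 1, 8, 18, 31, 47 → 66 (always 10 less than the second value).
Second letter — letters move back 2 places in the alphabet: P, N, L, J, H, F → D.

D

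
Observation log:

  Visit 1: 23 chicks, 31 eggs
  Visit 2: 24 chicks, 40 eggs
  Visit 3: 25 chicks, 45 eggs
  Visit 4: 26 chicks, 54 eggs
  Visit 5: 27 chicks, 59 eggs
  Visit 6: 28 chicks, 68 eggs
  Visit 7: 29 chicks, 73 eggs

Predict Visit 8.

30 chicks, 82 eggs

Chicks goes 23, 24, 25, 26, 27, 28, 29 → 30 (+1 each step).
For the eggs, alternating steps +9, +5, +9, +5, …: 31, 40, 45, 54, 59, 68, 73 → 82.
Combining the parts gives 30 chicks, 82 eggs.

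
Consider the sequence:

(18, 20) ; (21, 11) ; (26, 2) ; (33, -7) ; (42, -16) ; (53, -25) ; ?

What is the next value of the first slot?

First slot: differences are 3, 5, 7, … (increasing by 2 each time), so 18, 21, 26, 33, 42, 53 → 66.

66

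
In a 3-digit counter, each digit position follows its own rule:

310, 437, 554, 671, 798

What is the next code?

815

First digit: 3, 4, 5, 6, 7 → 8 (+1 each step, mod 10).
Second digit: 1, 3, 5, 7, 9 → 1 (+2 each step, mod 10).
Third digit goes 0, 7, 4, 1, 8 → 5 (−3 each step, mod 10).
So the next code is 815.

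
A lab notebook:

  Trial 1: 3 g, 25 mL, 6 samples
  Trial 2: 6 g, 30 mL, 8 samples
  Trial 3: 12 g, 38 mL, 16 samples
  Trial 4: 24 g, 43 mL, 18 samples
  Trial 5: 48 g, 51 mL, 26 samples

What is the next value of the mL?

56

G: ×2 each step; 3, 6, 12, 24, 48 → 96.
ML: alternating steps +5, +8, +5, +8, …; 25, 30, 38, 43, 51 → 56.
Samples goes 6, 8, 16, 18, 26 → 28 (alternating steps +2, +8, +2, +8, …).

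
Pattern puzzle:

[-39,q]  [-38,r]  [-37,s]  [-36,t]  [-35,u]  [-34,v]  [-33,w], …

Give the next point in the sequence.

[-32,x]

First entry: +1 each step; -39, -38, -37, -36, -35, -34, -33 → -32.
For the letter, letters move forward 1 place in the alphabet: q, r, s, t, u, v, w → x.
Combining the parts gives [-32,x].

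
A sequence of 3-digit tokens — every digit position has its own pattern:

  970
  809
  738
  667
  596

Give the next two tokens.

425, 354

First digit: −1 each step, mod 10; 9, 8, 7, 6, 5 → 4 → 3.
Second digit goes 7, 0, 3, 6, 9 → 2 → 5 (+3 each step, mod 10).
For the third digit, −1 each step, mod 10: 0, 9, 8, 7, 6 → 5 → 4.
Putting the parts together: 425 and then 354.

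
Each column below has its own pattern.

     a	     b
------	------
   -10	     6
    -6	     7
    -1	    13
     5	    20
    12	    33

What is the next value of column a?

20

Column a: -10, -6, -1, 5, 12 → 20 (differences are 4, 5, 6, … (increasing by 1 each time)).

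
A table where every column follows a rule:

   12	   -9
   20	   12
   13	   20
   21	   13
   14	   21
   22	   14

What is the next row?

First component: alternating steps +8, −7, +8, −7, …, so 12, 20, 13, 21, 14, 22 → 15.
Second component: always the previous value of the first component, so -9, 12, 20, 13, 21, 14 → 22.
Combining the parts gives 15  22.

15  22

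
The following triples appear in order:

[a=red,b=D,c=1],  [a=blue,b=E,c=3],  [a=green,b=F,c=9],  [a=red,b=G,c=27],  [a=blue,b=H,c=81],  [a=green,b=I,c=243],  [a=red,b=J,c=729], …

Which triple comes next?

A: red, blue, green, red, blue, green, red → blue (repeats red → blue → green).
B — letters move forward 1 place in the alphabet: D, E, F, G, H, I, J → K.
C: ×3 each step; 1, 3, 9, 27, 81, 243, 729 → 2187.
So the next triple is [a=blue,b=K,c=2187].

[a=blue,b=K,c=2187]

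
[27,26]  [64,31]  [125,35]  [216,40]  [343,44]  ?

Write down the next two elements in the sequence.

[512,49], [729,53]

First component: perfect cubes: 3³, 4³, 5³, …; 27, 64, 125, 216, 343 → 512 → 729.
Second component: alternating steps +5, +4, +5, +4, …; 26, 31, 35, 40, 44 → 49 → 53.
So the next two elements are [512,49] and [729,53].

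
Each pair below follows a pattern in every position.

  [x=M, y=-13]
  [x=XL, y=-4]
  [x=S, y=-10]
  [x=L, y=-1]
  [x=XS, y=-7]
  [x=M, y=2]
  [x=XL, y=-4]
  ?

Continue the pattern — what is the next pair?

[x=S, y=5]

X: repeats M → XL → S → L → XS; M, XL, S, L, XS, M, XL → S.
Y: -13, -4, -10, -1, -7, 2, -4 → 5 (alternating steps +9, −6, +9, −6, …).
So the next pair is [x=S, y=5].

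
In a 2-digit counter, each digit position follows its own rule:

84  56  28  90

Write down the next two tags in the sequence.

First digit: −3 each step, mod 10, so 8, 5, 2, 9 → 6 → 3.
Second digit goes 4, 6, 8, 0 → 2 → 4 (+2 each step, mod 10).
Putting the parts together: 62 and then 34.

62, 34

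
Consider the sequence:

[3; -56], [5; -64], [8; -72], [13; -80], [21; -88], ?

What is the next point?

First component: each term is the sum of the two before it, so 3, 5, 8, 13, 21 → 34.
Second component: −8 each step, so -56, -64, -72, -80, -88 → -96.
Combining the parts gives [34; -96].

[34; -96]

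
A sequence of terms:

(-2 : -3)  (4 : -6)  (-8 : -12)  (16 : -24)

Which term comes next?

First value: ×(-2) each step, so -2, 4, -8, 16 → -32.
Second value goes -3, -6, -12, -24 → -48 (×2 each step).
Putting it together: (-32 : -48).

(-32 : -48)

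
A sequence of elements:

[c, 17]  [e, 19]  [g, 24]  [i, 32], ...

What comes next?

[k, 43]

Letter: c, e, g, i → k (letters move forward 2 places in the alphabet).
Second slot: differences are 2, 5, 8, … (increasing by 3 each time); 17, 19, 24, 32 → 43.
So the next element is [k, 43].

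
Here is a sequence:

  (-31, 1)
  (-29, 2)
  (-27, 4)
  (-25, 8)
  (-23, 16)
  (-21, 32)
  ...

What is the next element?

(-19, 64)

First entry: +2 each step, so -31, -29, -27, -25, -23, -21 → -19.
Second entry goes 1, 2, 4, 8, 16, 32 → 64 (×2 each step).
Combining the parts gives (-19, 64).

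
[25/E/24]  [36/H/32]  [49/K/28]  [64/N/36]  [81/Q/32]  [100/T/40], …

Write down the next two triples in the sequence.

[121/W/36], [144/Z/44]

First part goes 25, 36, 49, 64, 81, 100 → 121 → 144 (perfect squares: 5², 6², 7², …).
Letter: letters move forward 3 places in the alphabet; E, H, K, N, Q, T → W → Z.
Third part: 24, 32, 28, 36, 32, 40 → 36 → 44 (alternating steps +8, −4, +8, −4, …).
Putting the parts together: [121/W/36] and then [144/Z/44].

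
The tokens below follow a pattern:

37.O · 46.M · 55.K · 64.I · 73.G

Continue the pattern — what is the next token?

First component: +9 each step; 37, 46, 55, 64, 73 → 82.
Letter goes O, M, K, I, G → E (letters move back 2 places in the alphabet).
So the next token is 82.E.

82.E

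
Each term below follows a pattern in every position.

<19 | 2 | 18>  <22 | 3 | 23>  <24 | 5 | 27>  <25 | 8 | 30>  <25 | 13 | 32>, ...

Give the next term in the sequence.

<24 | 21 | 33>

For the first value, differences are 3, 2, 1, … (decreasing by 1 each time): 19, 22, 24, 25, 25 → 24.
Second value: each term is the sum of the two before it; 2, 3, 5, 8, 13 → 21.
Third value goes 18, 23, 27, 30, 32 → 33 (differences are 5, 4, 3, … (decreasing by 1 each time)).
Combining the parts gives <24 | 21 | 33>.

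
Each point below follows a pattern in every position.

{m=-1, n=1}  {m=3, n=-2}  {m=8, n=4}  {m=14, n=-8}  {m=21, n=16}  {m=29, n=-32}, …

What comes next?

{m=38, n=64}

M goes -1, 3, 8, 14, 21, 29 → 38 (differences are 4, 5, 6, … (increasing by 1 each time)).
N goes 1, -2, 4, -8, 16, -32 → 64 (×(-2) each step).
Combining the parts gives {m=38, n=64}.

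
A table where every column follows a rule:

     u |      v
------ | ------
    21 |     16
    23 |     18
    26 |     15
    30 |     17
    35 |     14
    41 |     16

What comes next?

48  13

Column u: differences are 2, 3, 4, … (increasing by 1 each time), so 21, 23, 26, 30, 35, 41 → 48.
Column v: alternating steps +2, −3, +2, −3, …, so 16, 18, 15, 17, 14, 16 → 13.
Putting it together: 48  13.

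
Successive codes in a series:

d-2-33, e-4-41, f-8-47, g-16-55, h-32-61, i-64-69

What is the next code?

Letter: d, e, f, g, h, i → j (letters move forward 1 place in the alphabet).
Second component: ×2 each step; 2, 4, 8, 16, 32, 64 → 128.
Third component — alternating steps +8, +6, +8, +6, …: 33, 41, 47, 55, 61, 69 → 75.
Combining the parts gives j-128-75.

j-128-75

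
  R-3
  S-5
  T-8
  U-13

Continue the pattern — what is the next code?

V-21

Letter goes R, S, T, U → V (letters move forward 1 place in the alphabet).
Second component: 3, 5, 8, 13 → 21 (each term is the sum of the two before it).
Putting it together: V-21.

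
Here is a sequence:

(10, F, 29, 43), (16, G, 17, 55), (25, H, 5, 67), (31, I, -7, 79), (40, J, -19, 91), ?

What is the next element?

(46, K, -31, 103)

First component — alternating steps +6, +9, +6, +9, …: 10, 16, 25, 31, 40 → 46.
Letter — letters move forward 1 place in the alphabet: F, G, H, I, J → K.
Third component — −12 each step: 29, 17, 5, -7, -19 → -31.
Fourth component — +12 each step: 43, 55, 67, 79, 91 → 103.
Combining the parts gives (46, K, -31, 103).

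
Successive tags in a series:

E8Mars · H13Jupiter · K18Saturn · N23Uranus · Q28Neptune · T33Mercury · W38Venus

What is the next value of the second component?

43

Letter — letters move forward 3 places in the alphabet: E, H, K, N, Q, T, W → Z.
Second component — +5 each step: 8, 13, 18, 23, 28, 33, 38 → 43.
For the planet, runs through the planets Mercury→Neptune: Mars, Jupiter, Saturn, Uranus, Neptune, Mercury, Venus → Earth.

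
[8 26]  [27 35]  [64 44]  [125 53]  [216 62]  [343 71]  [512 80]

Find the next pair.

[729 89]

First slot: perfect cubes: 2³, 3³, 4³, …; 8, 27, 64, 125, 216, 343, 512 → 729.
For the second slot, +9 each step: 26, 35, 44, 53, 62, 71, 80 → 89.
Combining the parts gives [729 89].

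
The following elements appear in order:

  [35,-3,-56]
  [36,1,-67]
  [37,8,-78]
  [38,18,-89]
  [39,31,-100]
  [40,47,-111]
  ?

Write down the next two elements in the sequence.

[41,66,-122], [42,88,-133]

First value — +1 each step: 35, 36, 37, 38, 39, 40 → 41 → 42.
For the second value, differences are 4, 7, 10, … (increasing by 3 each time): -3, 1, 8, 18, 31, 47 → 66 → 88.
Third value goes -56, -67, -78, -89, -100, -111 → -122 → -133 (−11 each step).
So the next two elements are [41,66,-122] and [42,88,-133].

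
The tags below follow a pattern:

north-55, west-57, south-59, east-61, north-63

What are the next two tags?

west-65, south-67

For the direction, repeats north → west → south → east: north, west, south, east, north → west → south.
For the second component, +2 each step: 55, 57, 59, 61, 63 → 65 → 67.
Putting the parts together: west-65 and then south-67.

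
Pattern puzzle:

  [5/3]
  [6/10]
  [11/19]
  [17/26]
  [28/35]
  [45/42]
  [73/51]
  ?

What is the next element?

[118/58]

First slot — each term is the sum of the two before it: 5, 6, 11, 17, 28, 45, 73 → 118.
Second slot — alternating steps +7, +9, +7, +9, …: 3, 10, 19, 26, 35, 42, 51 → 58.
So the next element is [118/58].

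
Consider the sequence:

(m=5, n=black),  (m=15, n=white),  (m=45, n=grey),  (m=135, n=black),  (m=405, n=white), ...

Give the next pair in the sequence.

(m=1215, n=grey)

M — ×3 each step: 5, 15, 45, 135, 405 → 1215.
N: repeats black → white → grey, so black, white, grey, black, white → grey.
Putting it together: (m=1215, n=grey).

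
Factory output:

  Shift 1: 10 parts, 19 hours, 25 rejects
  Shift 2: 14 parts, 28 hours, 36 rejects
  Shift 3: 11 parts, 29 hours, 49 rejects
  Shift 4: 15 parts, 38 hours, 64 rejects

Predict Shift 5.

Parts — alternating steps +4, −3, +4, −3, …: 10, 14, 11, 15 → 12.
For the hours, alternating steps +9, +1, +9, +1, …: 19, 28, 29, 38 → 39.
Rejects — perfect squares: 5², 6², 7², …: 25, 36, 49, 64 → 81.
So the next row is 12 parts, 39 hours, 81 rejects.

12 parts, 39 hours, 81 rejects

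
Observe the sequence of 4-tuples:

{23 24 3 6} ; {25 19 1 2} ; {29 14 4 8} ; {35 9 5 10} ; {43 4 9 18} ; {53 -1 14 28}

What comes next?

First entry: 23, 25, 29, 35, 43, 53 → 65 (differences are 2, 4, 6, … (increasing by 2 each time)).
Second entry: −5 each step; 24, 19, 14, 9, 4, -1 → -6.
Third entry: 3, 1, 4, 5, 9, 14 → 23 (each term is the sum of the two before it).
Fourth entry — each term is the sum of the two before it: 6, 2, 8, 10, 18, 28 → 46.
Putting it together: {65 -6 23 46}.

{65 -6 23 46}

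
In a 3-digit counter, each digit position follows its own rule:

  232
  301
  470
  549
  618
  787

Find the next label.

First digit: 2, 3, 4, 5, 6, 7 → 8 (+1 each step, mod 10).
Second digit: 3, 0, 7, 4, 1, 8 → 5 (−3 each step, mod 10).
Third digit goes 2, 1, 0, 9, 8, 7 → 6 (−1 each step, mod 10).
So the next label is 856.

856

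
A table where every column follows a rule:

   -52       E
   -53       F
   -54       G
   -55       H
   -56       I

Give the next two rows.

-57  J; -58  K

First component goes -52, -53, -54, -55, -56 → -57 → -58 (−1 each step).
Letter: E, F, G, H, I → J → K (letters move forward 1 place in the alphabet).
So the next two rows are -57  J and -58  K.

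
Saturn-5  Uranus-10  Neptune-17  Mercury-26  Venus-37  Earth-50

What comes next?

Mars-65

Planet: runs through the planets Mercury→Neptune; Saturn, Uranus, Neptune, Mercury, Venus, Earth → Mars.
For the second component, differences are 5, 7, 9, … (increasing by 2 each time): 5, 10, 17, 26, 37, 50 → 65.
Putting it together: Mars-65.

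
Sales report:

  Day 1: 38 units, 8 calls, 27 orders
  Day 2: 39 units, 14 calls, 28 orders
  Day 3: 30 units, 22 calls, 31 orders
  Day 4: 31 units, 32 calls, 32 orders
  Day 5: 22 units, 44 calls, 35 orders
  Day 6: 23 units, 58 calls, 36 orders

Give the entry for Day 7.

Units goes 38, 39, 30, 31, 22, 23 → 14 (alternating steps +1, −9, +1, −9, …).
Calls: 8, 14, 22, 32, 44, 58 → 74 (differences are 6, 8, 10, … (increasing by 2 each time)).
For the orders, alternating steps +1, +3, +1, +3, …: 27, 28, 31, 32, 35, 36 → 39.
So the next row is 14 units, 74 calls, 39 orders.

14 units, 74 calls, 39 orders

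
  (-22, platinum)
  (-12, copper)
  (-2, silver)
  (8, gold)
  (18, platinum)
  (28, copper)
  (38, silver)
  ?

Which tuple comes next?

First slot: +10 each step, so -22, -12, -2, 8, 18, 28, 38 → 48.
Metal: repeats platinum → copper → silver → gold; platinum, copper, silver, gold, platinum, copper, silver → gold.
So the next tuple is (48, gold).

(48, gold)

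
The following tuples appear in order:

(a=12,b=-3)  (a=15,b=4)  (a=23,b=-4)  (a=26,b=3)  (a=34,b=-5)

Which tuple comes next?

For the a, alternating steps +3, +8, +3, +8, …: 12, 15, 23, 26, 34 → 37.
B — alternating steps +7, −8, +7, −8, …: -3, 4, -4, 3, -5 → 2.
Putting it together: (a=37,b=2).

(a=37,b=2)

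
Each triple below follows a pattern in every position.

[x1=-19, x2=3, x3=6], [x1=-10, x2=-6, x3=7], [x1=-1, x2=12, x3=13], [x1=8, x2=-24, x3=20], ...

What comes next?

[x1=17, x2=48, x3=33]

X1 goes -19, -10, -1, 8 → 17 (+9 each step).
X2: ×(-2) each step, so 3, -6, 12, -24 → 48.
X3 goes 6, 7, 13, 20 → 33 (each term is the sum of the two before it).
Combining the parts gives [x1=17, x2=48, x3=33].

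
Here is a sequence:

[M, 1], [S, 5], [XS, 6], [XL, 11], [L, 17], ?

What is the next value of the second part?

Second part: 1, 5, 6, 11, 17 → 28 (each term is the sum of the two before it).

28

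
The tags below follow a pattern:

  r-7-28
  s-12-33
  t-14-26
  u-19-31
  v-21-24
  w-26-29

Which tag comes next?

Letter: letters move forward 1 place in the alphabet, so r, s, t, u, v, w → x.
Second component — alternating steps +5, +2, +5, +2, …: 7, 12, 14, 19, 21, 26 → 28.
Third component: alternating steps +5, −7, +5, −7, …, so 28, 33, 26, 31, 24, 29 → 22.
So the next tag is x-28-22.

x-28-22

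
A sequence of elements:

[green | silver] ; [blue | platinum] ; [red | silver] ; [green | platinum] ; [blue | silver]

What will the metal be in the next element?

platinum

Colour: repeats green → blue → red; green, blue, red, green, blue → red.
Metal: alternates silver ↔ platinum, so silver, platinum, silver, platinum, silver → platinum.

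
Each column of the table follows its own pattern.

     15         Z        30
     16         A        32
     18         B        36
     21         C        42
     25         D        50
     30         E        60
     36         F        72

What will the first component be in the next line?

43

First component: 15, 16, 18, 21, 25, 30, 36 → 43 (differences are 1, 2, 3, … (increasing by 1 each time)).
Letter: letters move forward 1 place in the alphabet, wrapping Z→A, so Z, A, B, C, D, E, F → G.
Third component: always 2 × the first component; 30, 32, 36, 42, 50, 60, 72 → 86.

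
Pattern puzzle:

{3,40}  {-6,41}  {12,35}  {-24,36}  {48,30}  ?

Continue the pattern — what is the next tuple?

{-96,31}

First value: ×(-2) each step, so 3, -6, 12, -24, 48 → -96.
Second value — alternating steps +1, −6, +1, −6, …: 40, 41, 35, 36, 30 → 31.
Putting it together: {-96,31}.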